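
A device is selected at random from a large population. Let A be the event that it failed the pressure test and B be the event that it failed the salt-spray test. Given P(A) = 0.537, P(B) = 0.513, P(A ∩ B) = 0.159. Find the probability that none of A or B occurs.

0.109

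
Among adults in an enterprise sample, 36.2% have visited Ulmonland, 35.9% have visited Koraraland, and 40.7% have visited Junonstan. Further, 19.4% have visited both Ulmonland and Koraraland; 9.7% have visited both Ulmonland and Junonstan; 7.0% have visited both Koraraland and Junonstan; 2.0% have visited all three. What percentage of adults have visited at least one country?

78.7%

Apply inclusion-exclusion:
P(at least one) = 36.2 + 35.9 + 40.7 − 19.4 − 9.7 − 7.0 + 2.0 = 78.7%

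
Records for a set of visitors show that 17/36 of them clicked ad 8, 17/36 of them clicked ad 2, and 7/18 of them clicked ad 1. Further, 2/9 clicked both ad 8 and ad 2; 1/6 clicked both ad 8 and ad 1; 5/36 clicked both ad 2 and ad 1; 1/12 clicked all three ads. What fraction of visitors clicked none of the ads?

1/9

Using inclusion–exclusion:
P(union) = 17/36 + 17/36 + 7/18 − 2/9 − 1/6 − 5/36 + 1/12 = 8/9
P(none) = 1 − 8/9 = 1/9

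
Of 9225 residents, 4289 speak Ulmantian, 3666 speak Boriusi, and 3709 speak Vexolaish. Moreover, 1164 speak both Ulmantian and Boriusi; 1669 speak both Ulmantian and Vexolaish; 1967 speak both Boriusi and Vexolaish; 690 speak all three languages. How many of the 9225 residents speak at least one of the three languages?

7554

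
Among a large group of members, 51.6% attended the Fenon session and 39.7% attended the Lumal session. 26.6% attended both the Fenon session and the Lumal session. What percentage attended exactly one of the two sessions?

38.1%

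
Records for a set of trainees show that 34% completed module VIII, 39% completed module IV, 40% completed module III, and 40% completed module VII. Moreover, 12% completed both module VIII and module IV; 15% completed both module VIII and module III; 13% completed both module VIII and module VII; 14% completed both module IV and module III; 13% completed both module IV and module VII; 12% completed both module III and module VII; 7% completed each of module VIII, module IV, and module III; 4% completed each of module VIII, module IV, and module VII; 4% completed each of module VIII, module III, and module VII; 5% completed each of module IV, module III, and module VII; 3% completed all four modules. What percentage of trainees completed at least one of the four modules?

91%

By inclusion–exclusion:
P(≥1) = 34 + 39 + 40 + 40 − 12 − 15 − 13 − 14 − 13 − 12 + 7 + 4 + 4 + 5 − 3 = 91%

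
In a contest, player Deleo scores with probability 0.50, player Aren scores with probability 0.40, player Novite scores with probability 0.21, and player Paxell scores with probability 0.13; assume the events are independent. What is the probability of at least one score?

Independence gives P(none) = ∏(1 − pᵢ).
P(none) = (1 − 0.50) × (1 − 0.40) × (1 − 0.21) × (1 − 0.13) = 0.50 × 0.60 × 0.79 × 0.87 = 0.20619
P(at least one) = 1 − 0.20619 = 0.79381

0.79381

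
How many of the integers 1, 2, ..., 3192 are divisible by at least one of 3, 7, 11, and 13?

Inclusion–exclusion gives
⌊3192/3⌋ + ⌊3192/7⌋ + ⌊3192/11⌋ + ⌊3192/13⌋ − ⌊3192/21⌋ − ⌊3192/33⌋ − ⌊3192/39⌋ − ⌊3192/77⌋ − ⌊3192/91⌋ − ⌊3192/143⌋ + ⌊3192/231⌋ + ⌊3192/273⌋ + ⌊3192/429⌋ + ⌊3192/1001⌋ − ⌊3192/3003⌋ = 1064 + 456 + 290 + 245 − 152 − 96 − 81 − 41 − 35 − 22 + 13 + 11 + 7 + 3 − 1 = 1661

1661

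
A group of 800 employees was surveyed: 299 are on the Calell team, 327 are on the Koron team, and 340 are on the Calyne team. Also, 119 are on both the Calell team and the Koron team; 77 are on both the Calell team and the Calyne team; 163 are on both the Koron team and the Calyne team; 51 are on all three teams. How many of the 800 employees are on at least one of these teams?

|at least one| = 299 + 327 + 340 − 119 − 77 − 163 + 51 = 658

658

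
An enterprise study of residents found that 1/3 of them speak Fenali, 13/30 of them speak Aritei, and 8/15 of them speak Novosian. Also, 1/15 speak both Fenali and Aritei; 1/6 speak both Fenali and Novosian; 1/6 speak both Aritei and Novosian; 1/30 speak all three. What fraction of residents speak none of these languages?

1/15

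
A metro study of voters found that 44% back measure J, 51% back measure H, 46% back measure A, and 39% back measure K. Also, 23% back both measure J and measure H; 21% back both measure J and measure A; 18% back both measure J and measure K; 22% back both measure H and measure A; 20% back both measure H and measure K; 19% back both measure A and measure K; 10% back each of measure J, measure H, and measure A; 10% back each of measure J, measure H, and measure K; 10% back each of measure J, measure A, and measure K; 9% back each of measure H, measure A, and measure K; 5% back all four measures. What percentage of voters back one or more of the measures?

P(union) = 44 + 51 + 46 + 39 − 23 − 21 − 18 − 22 − 20 − 19 + 10 + 10 + 10 + 9 − 5 = 91%

91%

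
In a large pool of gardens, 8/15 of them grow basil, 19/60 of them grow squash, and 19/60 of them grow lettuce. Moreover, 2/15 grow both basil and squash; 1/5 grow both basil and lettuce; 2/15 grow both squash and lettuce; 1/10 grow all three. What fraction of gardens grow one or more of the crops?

4/5

P(≥1) = 8/15 + 19/60 + 19/60 − 2/15 − 1/5 − 2/15 + 1/10 = 4/5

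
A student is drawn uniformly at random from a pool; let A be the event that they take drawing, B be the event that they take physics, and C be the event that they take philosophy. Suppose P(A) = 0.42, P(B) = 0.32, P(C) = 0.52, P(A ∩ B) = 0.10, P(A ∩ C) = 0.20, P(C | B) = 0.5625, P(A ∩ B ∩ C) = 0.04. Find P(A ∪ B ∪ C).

P(B ∩ C) = P(B)·P(C|B) = 0.32 × 0.5625 = 0.18
Inclusion–exclusion gives
P(A ∪ B ∪ C) = 0.42 + 0.32 + 0.52 − 0.10 − 0.20 − 0.18 + 0.04 = 0.82

0.82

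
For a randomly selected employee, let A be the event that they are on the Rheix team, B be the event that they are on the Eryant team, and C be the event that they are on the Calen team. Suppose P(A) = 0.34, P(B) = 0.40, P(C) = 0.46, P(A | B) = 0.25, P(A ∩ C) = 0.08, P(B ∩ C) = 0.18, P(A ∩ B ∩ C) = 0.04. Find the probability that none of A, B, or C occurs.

0.12

P(A ∩ B) = P(B)·P(A|B) = 0.40 × 0.25 = 0.10
Apply inclusion-exclusion:
P(A ∪ B ∪ C) = 0.34 + 0.40 + 0.46 − 0.10 − 0.08 − 0.18 + 0.04 = 0.88
P(none) = 1 − 0.88 = 0.12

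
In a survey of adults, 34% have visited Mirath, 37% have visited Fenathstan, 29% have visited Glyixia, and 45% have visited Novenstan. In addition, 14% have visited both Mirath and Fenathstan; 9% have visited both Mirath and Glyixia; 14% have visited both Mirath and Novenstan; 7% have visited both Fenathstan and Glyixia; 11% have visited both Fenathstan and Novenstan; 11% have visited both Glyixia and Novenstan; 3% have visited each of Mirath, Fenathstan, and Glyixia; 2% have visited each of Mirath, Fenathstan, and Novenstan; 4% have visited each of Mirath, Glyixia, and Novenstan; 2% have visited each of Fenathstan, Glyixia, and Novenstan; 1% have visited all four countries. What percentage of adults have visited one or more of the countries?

Inclusion–exclusion gives
P(≥1) = 34 + 37 + 29 + 45 − 14 − 9 − 14 − 7 − 11 − 11 + 3 + 2 + 4 + 2 − 1 = 89%

89%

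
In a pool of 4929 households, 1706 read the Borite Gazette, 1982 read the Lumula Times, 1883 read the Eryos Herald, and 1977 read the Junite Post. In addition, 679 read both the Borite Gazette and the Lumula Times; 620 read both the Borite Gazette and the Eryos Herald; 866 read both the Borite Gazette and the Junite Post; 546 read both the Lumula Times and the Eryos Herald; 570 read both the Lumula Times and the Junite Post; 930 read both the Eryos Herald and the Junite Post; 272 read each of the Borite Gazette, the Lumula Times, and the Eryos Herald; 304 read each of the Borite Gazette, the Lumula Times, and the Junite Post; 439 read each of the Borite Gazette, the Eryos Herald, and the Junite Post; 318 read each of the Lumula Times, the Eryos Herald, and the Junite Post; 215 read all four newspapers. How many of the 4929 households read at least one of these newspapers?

N(≥1) = 1706 + 1982 + 1883 + 1977 − 679 − 620 − 866 − 546 − 570 − 930 + 272 + 304 + 439 + 318 − 215 = 4455

4455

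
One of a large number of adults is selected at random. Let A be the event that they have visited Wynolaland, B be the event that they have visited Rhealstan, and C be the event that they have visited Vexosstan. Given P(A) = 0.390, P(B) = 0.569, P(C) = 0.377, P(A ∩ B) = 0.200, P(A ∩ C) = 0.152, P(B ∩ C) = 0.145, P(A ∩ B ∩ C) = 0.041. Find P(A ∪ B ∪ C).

0.880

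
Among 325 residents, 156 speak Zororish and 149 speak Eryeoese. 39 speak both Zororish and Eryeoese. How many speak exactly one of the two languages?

By inclusion–exclusion (exactly-one form):
|exactly one| = 156 + 149 − 2·39 = 227

227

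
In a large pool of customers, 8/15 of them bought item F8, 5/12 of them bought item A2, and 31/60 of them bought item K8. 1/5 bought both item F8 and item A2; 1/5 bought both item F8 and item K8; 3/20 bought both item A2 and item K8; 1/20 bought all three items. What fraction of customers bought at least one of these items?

29/30

P(union) = 8/15 + 5/12 + 31/60 − 1/5 − 1/5 − 3/20 + 1/20 = 29/30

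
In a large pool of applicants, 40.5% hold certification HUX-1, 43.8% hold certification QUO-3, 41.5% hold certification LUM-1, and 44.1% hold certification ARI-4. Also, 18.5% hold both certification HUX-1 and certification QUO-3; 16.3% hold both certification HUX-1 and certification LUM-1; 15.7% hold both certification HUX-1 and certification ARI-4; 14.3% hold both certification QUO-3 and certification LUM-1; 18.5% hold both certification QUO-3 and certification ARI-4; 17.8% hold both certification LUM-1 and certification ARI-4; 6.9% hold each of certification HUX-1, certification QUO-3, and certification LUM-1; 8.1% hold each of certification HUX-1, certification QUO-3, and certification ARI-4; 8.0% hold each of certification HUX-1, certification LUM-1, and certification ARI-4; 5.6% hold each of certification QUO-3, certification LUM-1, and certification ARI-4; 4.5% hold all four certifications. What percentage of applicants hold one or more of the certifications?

By inclusion-exclusion,
P(≥1) = 40.5 + 43.8 + 41.5 + 44.1 − 18.5 − 16.3 − 15.7 − 14.3 − 18.5 − 17.8 + 6.9 + 8.1 + 8.0 + 5.6 − 4.5 = 92.9%

92.9%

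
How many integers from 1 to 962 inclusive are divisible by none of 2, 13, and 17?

418

Apply inclusion-exclusion:
481 + 74 + 56 − 37 − 28 − 4 + 2 = 544
962 − 544 = 418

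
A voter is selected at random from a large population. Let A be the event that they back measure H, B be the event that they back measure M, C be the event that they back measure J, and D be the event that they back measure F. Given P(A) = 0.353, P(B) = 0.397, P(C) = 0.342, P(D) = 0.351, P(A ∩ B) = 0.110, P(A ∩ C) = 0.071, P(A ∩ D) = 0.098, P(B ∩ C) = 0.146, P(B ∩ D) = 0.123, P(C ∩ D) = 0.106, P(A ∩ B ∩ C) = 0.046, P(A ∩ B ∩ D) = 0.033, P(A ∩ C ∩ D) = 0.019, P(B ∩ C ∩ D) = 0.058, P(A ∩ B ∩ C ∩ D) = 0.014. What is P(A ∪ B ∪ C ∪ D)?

By inclusion-exclusion,
P(A ∪ B ∪ C ∪ D) = 0.353 + 0.397 + 0.342 + 0.351 − 0.110 − 0.071 − 0.098 − 0.146 − 0.123 − 0.106 + 0.046 + 0.033 + 0.019 + 0.058 − 0.014 = 0.931

0.931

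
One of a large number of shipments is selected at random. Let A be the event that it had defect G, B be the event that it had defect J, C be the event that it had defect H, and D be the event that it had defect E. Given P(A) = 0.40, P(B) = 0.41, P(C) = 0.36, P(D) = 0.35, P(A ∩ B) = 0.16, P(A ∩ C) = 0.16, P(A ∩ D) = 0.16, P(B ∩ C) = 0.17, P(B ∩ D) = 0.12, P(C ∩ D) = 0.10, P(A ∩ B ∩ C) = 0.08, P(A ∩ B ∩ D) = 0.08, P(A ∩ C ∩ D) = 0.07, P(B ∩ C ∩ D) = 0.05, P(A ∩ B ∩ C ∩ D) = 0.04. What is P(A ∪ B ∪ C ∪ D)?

0.89

By inclusion–exclusion:
P(A ∪ B ∪ C ∪ D) = 0.40 + 0.41 + 0.36 + 0.35 − 0.16 − 0.16 − 0.16 − 0.17 − 0.12 − 0.10 + 0.08 + 0.08 + 0.07 + 0.05 − 0.04 = 0.89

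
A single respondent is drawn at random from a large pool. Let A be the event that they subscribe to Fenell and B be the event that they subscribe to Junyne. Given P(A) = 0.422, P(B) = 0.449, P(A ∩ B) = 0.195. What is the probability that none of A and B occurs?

P(A ∪ B) = 0.422 + 0.449 − 0.195 = 0.676
P(none) = 1 − 0.676 = 0.324

0.324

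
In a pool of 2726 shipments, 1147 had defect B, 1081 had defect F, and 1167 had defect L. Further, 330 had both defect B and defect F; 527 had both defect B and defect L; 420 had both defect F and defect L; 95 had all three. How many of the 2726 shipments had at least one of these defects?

2213

By inclusion–exclusion:
|at least one| = 1147 + 1081 + 1167 − 330 − 527 − 420 + 95 = 2213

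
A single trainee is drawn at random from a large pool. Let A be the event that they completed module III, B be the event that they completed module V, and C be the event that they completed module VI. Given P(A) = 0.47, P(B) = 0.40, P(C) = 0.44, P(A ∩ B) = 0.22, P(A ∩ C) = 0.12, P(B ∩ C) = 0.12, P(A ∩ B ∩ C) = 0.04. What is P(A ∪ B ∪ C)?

P(A ∪ B ∪ C) = 0.47 + 0.40 + 0.44 − 0.22 − 0.12 − 0.12 + 0.04 = 0.89

0.89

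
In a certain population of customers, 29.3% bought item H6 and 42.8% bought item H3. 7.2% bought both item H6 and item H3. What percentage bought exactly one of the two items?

P(exactly one) = 29.3 + 42.8 − 2·7.2 = 57.7%

57.7%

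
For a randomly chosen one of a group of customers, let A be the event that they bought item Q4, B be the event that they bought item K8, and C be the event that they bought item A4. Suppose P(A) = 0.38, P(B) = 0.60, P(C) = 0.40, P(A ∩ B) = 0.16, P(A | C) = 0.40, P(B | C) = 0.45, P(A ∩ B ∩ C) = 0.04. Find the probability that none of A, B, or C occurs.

P(A ∩ C) = P(C)·P(A|C) = 0.40 × 0.40 = 0.16
P(B ∩ C) = P(C)·P(B|C) = 0.40 × 0.45 = 0.18
P(A ∪ B ∪ C) = 0.38 + 0.60 + 0.40 − 0.16 − 0.16 − 0.18 + 0.04 = 0.92
P(none) = 1 − 0.92 = 0.08

0.08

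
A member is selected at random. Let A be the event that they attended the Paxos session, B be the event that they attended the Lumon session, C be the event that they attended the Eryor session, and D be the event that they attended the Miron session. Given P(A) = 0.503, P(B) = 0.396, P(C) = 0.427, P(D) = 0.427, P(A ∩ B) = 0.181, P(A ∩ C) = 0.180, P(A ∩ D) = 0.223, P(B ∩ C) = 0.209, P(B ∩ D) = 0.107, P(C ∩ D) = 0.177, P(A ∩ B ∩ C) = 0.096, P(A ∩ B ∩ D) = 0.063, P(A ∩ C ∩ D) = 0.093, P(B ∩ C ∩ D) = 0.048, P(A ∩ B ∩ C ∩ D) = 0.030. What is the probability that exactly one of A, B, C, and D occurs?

0.379

Using the inclusion–exclusion count for exactly one event:
P(exactly one) = 0.503 + 0.396 + 0.427 + 0.427 − 2·0.181 − 2·0.180 − 2·0.223 − 2·0.209 − 2·0.107 − 2·0.177 + 3·0.096 + 3·0.063 + 3·0.093 + 3·0.048 − 4·0.030 = 0.379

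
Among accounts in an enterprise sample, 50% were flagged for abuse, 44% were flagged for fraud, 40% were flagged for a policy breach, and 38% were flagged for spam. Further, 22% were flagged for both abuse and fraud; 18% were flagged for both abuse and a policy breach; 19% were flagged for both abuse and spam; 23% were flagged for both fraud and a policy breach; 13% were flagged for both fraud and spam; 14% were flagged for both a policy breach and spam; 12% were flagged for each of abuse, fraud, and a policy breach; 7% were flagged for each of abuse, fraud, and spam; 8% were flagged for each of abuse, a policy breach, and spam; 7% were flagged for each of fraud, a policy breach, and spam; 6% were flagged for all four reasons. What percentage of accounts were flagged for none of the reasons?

Apply inclusion-exclusion:
P(at least one) = 50 + 44 + 40 + 38 − 22 − 18 − 19 − 23 − 13 − 14 + 12 + 7 + 8 + 7 − 6 = 91%
P(none) = 100% − 91% = 9%

9%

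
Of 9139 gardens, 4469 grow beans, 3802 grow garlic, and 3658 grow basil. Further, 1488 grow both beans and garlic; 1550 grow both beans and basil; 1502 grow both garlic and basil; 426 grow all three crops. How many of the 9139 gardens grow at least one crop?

|union| = 4469 + 3802 + 3658 − 1488 − 1550 − 1502 + 426 = 7815

7815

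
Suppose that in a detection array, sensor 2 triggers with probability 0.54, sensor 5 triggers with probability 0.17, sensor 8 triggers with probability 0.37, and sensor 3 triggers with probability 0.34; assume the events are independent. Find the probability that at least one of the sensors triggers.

Since the events are independent, P(none) is the product of the individual non-occurrence probabilities.
P(none) = (1 − 0.54) × (1 − 0.17) × (1 − 0.37) × (1 − 0.34) = 0.46 × 0.83 × 0.63 × 0.66 = 0.15875244
P(at least one) = 1 − 0.15875244 = 0.84124756

0.84124756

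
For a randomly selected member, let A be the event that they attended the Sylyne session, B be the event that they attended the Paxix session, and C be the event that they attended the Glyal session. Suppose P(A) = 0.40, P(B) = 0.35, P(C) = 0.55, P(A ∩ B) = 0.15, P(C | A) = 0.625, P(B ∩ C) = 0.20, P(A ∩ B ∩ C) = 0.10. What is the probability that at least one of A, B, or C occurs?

P(A ∩ C) = P(A)·P(C|A) = 0.40 × 0.625 = 0.25
By inclusion–exclusion:
P(A ∪ B ∪ C) = 0.40 + 0.35 + 0.55 − 0.15 − 0.25 − 0.20 + 0.10 = 0.80

0.80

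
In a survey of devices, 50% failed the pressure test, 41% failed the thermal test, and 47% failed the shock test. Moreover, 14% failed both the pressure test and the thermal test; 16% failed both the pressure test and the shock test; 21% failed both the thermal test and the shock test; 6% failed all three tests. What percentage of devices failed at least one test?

Using inclusion–exclusion:
P(≥1) = 50 + 41 + 47 − 14 − 16 − 21 + 6 = 93%

93%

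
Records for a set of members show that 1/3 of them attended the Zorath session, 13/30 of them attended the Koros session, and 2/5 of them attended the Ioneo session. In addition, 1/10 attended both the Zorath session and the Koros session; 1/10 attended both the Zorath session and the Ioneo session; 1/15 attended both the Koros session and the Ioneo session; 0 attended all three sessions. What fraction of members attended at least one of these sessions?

P(union) = 1/3 + 13/30 + 2/5 − 1/10 − 1/10 − 1/15 + 0 = 9/10

9/10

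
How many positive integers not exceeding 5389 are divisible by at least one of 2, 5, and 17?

3360

By inclusion–exclusion:
floor(5389/2) + floor(5389/5) + floor(5389/17) − floor(5389/10) − floor(5389/34) − floor(5389/85) + floor(5389/170) = 2694 + 1077 + 317 − 538 − 158 − 63 + 31 = 3360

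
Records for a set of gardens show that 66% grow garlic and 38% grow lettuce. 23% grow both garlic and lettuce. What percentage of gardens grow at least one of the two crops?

81%

P(at least one) = 66 + 38 − 23 = 81%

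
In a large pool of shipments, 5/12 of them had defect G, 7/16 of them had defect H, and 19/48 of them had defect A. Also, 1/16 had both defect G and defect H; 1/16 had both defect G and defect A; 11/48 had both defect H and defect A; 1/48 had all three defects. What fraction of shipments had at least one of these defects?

11/12

P(at least one) = 5/12 + 7/16 + 19/48 − 1/16 − 1/16 − 11/48 + 1/48 = 11/12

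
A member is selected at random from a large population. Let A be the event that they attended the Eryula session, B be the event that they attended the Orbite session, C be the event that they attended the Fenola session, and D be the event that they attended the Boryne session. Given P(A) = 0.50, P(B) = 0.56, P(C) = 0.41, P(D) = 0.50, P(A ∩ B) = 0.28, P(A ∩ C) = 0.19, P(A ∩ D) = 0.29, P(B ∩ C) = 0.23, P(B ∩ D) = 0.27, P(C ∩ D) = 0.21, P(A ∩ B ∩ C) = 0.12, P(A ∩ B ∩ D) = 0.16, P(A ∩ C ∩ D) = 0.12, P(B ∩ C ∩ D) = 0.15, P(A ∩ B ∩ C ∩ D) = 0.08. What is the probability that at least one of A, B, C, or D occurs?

0.97

P(A ∪ B ∪ C ∪ D) = 0.50 + 0.56 + 0.41 + 0.50 − 0.28 − 0.19 − 0.29 − 0.23 − 0.27 − 0.21 + 0.12 + 0.16 + 0.12 + 0.15 − 0.08 = 0.97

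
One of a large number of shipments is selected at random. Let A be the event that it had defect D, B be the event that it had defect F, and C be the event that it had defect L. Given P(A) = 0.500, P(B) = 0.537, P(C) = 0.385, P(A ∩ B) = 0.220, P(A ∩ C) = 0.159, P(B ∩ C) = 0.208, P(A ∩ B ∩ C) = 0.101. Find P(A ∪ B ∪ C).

0.936

Using inclusion–exclusion:
P(A ∪ B ∪ C) = 0.500 + 0.537 + 0.385 − 0.220 − 0.159 − 0.208 + 0.101 = 0.936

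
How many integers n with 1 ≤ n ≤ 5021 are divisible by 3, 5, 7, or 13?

2902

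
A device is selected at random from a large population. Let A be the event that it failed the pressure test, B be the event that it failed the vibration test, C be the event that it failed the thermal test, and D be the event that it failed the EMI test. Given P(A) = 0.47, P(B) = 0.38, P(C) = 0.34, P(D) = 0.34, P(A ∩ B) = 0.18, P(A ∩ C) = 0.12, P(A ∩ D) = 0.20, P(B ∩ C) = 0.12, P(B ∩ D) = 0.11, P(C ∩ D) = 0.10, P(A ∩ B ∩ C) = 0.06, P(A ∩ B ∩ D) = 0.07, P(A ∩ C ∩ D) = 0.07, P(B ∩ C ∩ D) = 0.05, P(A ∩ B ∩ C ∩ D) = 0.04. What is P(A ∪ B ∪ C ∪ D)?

0.91

By inclusion-exclusion,
P(A ∪ B ∪ C ∪ D) = 0.47 + 0.38 + 0.34 + 0.34 − 0.18 − 0.12 − 0.20 − 0.12 − 0.11 − 0.10 + 0.06 + 0.07 + 0.07 + 0.05 − 0.04 = 0.91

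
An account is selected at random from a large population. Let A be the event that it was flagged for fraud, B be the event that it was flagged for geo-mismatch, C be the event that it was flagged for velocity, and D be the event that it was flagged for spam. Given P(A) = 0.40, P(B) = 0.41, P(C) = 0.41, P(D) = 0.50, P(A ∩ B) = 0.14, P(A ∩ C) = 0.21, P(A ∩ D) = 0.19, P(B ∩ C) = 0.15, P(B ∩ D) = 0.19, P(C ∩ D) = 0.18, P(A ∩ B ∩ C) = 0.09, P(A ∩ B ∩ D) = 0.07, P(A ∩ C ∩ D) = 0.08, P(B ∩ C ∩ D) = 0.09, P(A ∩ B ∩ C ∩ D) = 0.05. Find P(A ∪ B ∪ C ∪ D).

P(A ∪ B ∪ C ∪ D) = 0.40 + 0.41 + 0.41 + 0.50 − 0.14 − 0.21 − 0.19 − 0.15 − 0.19 − 0.18 + 0.09 + 0.07 + 0.08 + 0.09 − 0.05 = 0.94

0.94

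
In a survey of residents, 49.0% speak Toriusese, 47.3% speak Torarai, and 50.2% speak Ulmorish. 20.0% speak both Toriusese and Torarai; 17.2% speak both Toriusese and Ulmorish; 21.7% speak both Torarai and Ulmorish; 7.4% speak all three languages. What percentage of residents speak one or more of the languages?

95.0%

P(union) = 49.0 + 47.3 + 50.2 − 20.0 − 17.2 − 21.7 + 7.4 = 95.0%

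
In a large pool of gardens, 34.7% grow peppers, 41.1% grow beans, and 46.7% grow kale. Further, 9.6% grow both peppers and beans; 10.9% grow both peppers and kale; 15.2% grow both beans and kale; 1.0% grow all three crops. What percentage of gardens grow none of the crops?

12.2%

By inclusion-exclusion,
P(≥1) = 34.7 + 41.1 + 46.7 − 9.6 − 10.9 − 15.2 + 1.0 = 87.8%
P(none) = 100% − 87.8% = 12.2%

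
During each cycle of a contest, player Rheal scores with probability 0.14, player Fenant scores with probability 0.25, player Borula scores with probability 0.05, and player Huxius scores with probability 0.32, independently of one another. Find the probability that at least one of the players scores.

P(none) = (1 − 0.14) × (1 − 0.25) × (1 − 0.05) × (1 − 0.32) = 0.86 × 0.75 × 0.95 × 0.68 = 0.41667
P(at least one) = 1 − 0.41667 = 0.58333

0.58333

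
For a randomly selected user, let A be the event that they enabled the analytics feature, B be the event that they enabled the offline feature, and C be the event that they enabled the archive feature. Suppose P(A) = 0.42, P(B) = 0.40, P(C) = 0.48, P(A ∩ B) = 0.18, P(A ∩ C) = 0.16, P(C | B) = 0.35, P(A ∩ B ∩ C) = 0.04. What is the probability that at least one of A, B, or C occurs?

0.86

P(B ∩ C) = P(B)·P(C|B) = 0.40 × 0.35 = 0.14
Apply inclusion-exclusion:
P(A ∪ B ∪ C) = 0.42 + 0.40 + 0.48 − 0.18 − 0.16 − 0.14 + 0.04 = 0.86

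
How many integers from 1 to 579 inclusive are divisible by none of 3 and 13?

356

193 + 44 − 14 = 223
579 − 223 = 356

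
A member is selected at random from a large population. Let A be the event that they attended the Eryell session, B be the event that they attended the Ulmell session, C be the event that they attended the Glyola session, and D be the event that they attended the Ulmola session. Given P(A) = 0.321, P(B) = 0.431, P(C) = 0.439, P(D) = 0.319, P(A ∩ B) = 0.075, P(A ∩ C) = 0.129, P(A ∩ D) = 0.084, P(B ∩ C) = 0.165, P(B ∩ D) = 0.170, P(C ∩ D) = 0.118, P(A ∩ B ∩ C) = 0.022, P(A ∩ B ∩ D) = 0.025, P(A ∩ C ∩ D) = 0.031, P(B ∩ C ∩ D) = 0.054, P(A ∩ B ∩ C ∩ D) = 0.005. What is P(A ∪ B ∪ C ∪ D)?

0.896

Inclusion–exclusion gives
P(A ∪ B ∪ C ∪ D) = 0.321 + 0.431 + 0.439 + 0.319 − 0.075 − 0.129 − 0.084 − 0.165 − 0.170 − 0.118 + 0.022 + 0.025 + 0.031 + 0.054 − 0.005 = 0.896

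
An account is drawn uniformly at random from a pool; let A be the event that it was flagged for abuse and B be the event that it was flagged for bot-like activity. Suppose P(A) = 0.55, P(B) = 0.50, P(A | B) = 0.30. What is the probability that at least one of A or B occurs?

0.90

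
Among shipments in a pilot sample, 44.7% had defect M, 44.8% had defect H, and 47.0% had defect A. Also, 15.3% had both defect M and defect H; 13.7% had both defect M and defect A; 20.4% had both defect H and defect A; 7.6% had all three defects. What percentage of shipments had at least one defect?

94.7%

By inclusion–exclusion:
P(at least one) = 44.7 + 44.8 + 47.0 − 15.3 − 13.7 − 20.4 + 7.6 = 94.7%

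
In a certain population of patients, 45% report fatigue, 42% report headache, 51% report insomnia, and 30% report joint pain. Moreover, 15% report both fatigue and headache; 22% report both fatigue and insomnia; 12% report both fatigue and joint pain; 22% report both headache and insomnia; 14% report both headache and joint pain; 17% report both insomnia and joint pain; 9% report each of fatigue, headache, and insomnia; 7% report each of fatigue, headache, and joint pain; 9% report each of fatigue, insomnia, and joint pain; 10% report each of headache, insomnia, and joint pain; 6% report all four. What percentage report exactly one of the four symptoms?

Using the inclusion–exclusion count for exactly one event:
P(exactly one) = 45 + 42 + 51 + 30 − 2·15 − 2·22 − 2·12 − 2·22 − 2·14 − 2·17 + 3·9 + 3·7 + 3·9 + 3·10 − 4·6 = 45%

45%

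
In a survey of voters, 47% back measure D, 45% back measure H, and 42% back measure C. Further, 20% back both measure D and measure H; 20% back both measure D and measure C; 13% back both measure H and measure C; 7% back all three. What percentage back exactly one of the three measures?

49%

By inclusion–exclusion (exactly-one form):
P(exactly one) = 47 + 45 + 42 − 2·20 − 2·20 − 2·13 + 3·7 = 49%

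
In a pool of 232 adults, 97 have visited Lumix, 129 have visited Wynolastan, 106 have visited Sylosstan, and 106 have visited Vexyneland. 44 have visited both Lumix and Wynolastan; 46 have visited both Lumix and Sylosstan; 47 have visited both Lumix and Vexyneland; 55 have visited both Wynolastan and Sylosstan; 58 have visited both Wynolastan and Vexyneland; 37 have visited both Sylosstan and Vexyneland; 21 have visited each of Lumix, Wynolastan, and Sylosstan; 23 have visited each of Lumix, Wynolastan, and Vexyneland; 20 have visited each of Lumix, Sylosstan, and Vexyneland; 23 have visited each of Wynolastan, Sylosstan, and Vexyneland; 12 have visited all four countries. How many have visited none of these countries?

6

Apply inclusion-exclusion:
|at least one| = 97 + 129 + 106 + 106 − 44 − 46 − 47 − 55 − 58 − 37 + 21 + 23 + 20 + 23 − 12 = 226
None: 232 − 226 = 6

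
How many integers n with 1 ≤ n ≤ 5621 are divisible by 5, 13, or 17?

1714

floor(5621/5) + floor(5621/13) + floor(5621/17) − floor(5621/65) − floor(5621/85) − floor(5621/221) + floor(5621/1105) = 1124 + 432 + 330 − 86 − 66 − 25 + 5 = 1714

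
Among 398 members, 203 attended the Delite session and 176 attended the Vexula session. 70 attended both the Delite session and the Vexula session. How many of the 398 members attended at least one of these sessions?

309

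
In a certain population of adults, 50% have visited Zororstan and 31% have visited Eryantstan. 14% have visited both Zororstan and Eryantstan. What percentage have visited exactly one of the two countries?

53%

P(exactly one) = 50 + 31 − 2·14 = 53%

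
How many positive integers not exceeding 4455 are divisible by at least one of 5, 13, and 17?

1359

Using inclusion–exclusion:
891 + 342 + 262 − 68 − 52 − 20 + 4 = 1359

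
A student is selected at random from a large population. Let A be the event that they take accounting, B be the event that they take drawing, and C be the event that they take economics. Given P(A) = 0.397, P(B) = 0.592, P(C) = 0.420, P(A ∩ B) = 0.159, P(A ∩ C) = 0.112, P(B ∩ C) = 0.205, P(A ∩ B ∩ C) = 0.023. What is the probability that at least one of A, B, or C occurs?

0.956

P(A ∪ B ∪ C) = 0.397 + 0.592 + 0.420 − 0.159 − 0.112 − 0.205 + 0.023 = 0.956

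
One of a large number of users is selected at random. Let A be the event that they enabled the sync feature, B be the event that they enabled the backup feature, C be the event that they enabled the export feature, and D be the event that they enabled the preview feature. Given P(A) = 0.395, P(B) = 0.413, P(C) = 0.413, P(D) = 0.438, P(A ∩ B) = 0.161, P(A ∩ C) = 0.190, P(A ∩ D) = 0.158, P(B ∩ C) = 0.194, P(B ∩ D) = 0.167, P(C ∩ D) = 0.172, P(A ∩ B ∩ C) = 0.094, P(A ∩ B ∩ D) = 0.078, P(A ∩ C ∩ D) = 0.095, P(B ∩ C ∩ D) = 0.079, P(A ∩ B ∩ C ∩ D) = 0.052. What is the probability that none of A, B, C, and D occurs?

0.089

P(A ∪ B ∪ C ∪ D) = 0.395 + 0.413 + 0.413 + 0.438 − 0.161 − 0.190 − 0.158 − 0.194 − 0.167 − 0.172 + 0.094 + 0.078 + 0.095 + 0.079 − 0.052 = 0.911
P(none) = 1 − 0.911 = 0.089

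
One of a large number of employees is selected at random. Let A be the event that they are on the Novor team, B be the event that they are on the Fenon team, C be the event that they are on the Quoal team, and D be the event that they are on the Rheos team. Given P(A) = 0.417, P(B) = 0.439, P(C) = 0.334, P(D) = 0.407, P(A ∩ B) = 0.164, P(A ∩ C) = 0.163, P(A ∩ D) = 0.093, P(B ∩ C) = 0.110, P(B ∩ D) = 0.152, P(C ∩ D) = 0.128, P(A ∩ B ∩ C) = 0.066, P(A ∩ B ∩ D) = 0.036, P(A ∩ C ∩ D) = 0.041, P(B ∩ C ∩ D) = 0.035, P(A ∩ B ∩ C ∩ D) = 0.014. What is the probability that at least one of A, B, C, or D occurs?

0.951

Using inclusion–exclusion:
P(A ∪ B ∪ C ∪ D) = 0.417 + 0.439 + 0.334 + 0.407 − 0.164 − 0.163 − 0.093 − 0.110 − 0.152 − 0.128 + 0.066 + 0.036 + 0.041 + 0.035 − 0.014 = 0.951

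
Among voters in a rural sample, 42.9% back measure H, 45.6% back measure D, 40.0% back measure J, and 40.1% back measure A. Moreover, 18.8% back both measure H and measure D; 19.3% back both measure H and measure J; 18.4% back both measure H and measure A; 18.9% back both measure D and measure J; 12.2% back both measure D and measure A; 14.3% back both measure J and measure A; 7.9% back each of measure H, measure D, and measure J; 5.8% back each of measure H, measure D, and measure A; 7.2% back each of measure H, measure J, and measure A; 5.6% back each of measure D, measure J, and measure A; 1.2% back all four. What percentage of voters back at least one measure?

92.0%

P(at least one) = 42.9 + 45.6 + 40.0 + 40.1 − 18.8 − 19.3 − 18.4 − 18.9 − 12.2 − 14.3 + 7.9 + 5.8 + 7.2 + 5.6 − 1.2 = 92.0%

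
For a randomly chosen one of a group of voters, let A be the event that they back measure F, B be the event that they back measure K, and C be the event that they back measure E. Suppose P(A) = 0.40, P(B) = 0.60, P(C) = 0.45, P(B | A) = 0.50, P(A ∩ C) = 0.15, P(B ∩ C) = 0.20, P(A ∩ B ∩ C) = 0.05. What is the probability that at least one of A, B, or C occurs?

0.95

P(A ∩ B) = P(A)·P(B|A) = 0.40 × 0.50 = 0.20
P(A ∪ B ∪ C) = 0.40 + 0.60 + 0.45 − 0.20 − 0.15 − 0.20 + 0.05 = 0.95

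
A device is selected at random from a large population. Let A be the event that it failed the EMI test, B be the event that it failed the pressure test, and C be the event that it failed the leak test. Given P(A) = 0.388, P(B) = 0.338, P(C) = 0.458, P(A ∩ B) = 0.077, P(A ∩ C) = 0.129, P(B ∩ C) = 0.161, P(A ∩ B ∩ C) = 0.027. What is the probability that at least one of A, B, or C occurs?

P(A ∪ B ∪ C) = 0.388 + 0.338 + 0.458 − 0.077 − 0.129 − 0.161 + 0.027 = 0.844

0.844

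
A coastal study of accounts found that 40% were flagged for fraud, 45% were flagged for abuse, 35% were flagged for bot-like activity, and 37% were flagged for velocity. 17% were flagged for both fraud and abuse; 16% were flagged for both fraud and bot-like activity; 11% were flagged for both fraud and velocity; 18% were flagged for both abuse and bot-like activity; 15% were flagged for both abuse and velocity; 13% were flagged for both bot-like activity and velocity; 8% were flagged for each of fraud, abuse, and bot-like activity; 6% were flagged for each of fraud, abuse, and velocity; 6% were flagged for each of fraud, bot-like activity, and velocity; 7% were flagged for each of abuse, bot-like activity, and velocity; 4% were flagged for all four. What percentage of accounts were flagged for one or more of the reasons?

90%

P(at least one) = 40 + 45 + 35 + 37 − 17 − 16 − 11 − 18 − 15 − 13 + 8 + 6 + 6 + 7 − 4 = 90%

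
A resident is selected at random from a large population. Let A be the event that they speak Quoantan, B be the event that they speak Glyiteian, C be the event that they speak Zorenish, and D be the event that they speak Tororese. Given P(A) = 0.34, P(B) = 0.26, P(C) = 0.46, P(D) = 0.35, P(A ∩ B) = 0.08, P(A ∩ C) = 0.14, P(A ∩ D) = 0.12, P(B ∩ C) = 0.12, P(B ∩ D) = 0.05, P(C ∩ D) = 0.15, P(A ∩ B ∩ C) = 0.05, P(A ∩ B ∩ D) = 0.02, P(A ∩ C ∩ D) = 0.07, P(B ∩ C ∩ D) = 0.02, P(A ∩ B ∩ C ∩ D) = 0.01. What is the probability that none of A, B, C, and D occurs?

P(A ∪ B ∪ C ∪ D) = 0.34 + 0.26 + 0.46 + 0.35 − 0.08 − 0.14 − 0.12 − 0.12 − 0.05 − 0.15 + 0.05 + 0.02 + 0.07 + 0.02 − 0.01 = 0.90
P(none) = 1 − 0.90 = 0.10

0.10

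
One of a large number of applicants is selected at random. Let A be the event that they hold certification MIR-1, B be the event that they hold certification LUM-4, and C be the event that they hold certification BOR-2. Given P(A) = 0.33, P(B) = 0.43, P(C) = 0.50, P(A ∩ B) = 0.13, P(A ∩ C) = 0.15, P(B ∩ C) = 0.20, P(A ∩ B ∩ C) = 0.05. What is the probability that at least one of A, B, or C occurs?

P(A ∪ B ∪ C) = 0.33 + 0.43 + 0.50 − 0.13 − 0.15 − 0.20 + 0.05 = 0.83

0.83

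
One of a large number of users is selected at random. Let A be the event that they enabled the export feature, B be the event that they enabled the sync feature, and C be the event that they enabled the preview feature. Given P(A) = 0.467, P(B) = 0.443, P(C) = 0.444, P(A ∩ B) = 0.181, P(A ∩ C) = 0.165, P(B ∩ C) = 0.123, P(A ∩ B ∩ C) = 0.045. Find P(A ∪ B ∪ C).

0.930

By inclusion-exclusion,
P(A ∪ B ∪ C) = 0.467 + 0.443 + 0.444 − 0.181 − 0.165 − 0.123 + 0.045 = 0.930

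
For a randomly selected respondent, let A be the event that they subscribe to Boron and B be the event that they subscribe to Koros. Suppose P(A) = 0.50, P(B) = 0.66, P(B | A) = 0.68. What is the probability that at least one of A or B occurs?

0.82

P(A ∩ B) = P(A)·P(B|A) = 0.50 × 0.68 = 0.34
By inclusion-exclusion,
P(A ∪ B) = 0.50 + 0.66 − 0.34 = 0.82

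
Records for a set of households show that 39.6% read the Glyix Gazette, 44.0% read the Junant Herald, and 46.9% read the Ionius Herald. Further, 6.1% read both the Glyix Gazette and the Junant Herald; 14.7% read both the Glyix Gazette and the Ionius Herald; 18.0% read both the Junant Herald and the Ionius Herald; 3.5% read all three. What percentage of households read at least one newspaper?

Using inclusion–exclusion:
P(union) = 39.6 + 44.0 + 46.9 − 6.1 − 14.7 − 18.0 + 3.5 = 95.2%

95.2%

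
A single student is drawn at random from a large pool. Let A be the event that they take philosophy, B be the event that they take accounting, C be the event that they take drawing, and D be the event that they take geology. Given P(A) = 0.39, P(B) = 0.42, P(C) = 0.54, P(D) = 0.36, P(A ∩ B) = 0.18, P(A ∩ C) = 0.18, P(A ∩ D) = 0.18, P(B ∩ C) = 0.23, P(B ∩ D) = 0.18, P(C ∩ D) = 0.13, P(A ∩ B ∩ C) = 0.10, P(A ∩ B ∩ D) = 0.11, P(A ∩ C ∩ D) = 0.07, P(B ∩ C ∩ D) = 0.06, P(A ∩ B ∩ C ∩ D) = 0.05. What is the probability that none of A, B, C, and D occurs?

0.08

P(A ∪ B ∪ C ∪ D) = 0.39 + 0.42 + 0.54 + 0.36 − 0.18 − 0.18 − 0.18 − 0.23 − 0.18 − 0.13 + 0.10 + 0.11 + 0.07 + 0.06 − 0.05 = 0.92
P(none) = 1 − 0.92 = 0.08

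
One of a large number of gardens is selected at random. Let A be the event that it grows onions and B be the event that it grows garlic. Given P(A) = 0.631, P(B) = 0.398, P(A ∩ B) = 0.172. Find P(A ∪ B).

0.857

Apply inclusion-exclusion:
P(A ∪ B) = 0.631 + 0.398 − 0.172 = 0.857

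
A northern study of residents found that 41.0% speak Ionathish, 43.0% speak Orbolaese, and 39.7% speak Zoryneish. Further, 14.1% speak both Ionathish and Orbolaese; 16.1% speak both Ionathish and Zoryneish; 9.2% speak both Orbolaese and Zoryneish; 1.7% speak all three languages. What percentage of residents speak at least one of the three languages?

86.0%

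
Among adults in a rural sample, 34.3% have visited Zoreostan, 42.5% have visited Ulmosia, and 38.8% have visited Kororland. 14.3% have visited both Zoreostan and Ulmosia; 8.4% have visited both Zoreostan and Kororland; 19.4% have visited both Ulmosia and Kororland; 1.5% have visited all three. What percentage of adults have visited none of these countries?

25.0%

Using inclusion–exclusion:
P(at least one) = 34.3 + 42.5 + 38.8 − 14.3 − 8.4 − 19.4 + 1.5 = 75.0%
P(none) = 100% − 75.0% = 25.0%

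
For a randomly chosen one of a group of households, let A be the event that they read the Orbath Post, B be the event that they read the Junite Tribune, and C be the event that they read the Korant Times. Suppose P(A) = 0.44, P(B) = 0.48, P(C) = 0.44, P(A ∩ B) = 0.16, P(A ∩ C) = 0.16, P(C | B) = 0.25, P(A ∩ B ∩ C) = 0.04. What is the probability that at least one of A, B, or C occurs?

P(B ∩ C) = P(B)·P(C|B) = 0.48 × 0.25 = 0.12
Apply inclusion-exclusion:
P(A ∪ B ∪ C) = 0.44 + 0.48 + 0.44 − 0.16 − 0.16 − 0.12 + 0.04 = 0.96

0.96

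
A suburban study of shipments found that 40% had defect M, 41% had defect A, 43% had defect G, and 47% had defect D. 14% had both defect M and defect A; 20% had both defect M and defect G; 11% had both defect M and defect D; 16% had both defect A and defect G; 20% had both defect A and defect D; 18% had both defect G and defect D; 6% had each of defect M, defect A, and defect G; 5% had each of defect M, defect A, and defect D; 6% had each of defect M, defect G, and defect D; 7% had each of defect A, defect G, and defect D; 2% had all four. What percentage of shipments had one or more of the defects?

94%

Inclusion–exclusion gives
P(at least one) = 40 + 41 + 43 + 47 − 14 − 20 − 11 − 16 − 20 − 18 + 6 + 5 + 6 + 7 − 2 = 94%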